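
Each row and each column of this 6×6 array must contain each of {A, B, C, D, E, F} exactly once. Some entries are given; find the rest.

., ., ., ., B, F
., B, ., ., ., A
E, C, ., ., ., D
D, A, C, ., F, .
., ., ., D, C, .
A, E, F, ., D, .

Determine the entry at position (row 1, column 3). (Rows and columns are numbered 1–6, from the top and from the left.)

E

(r1,c1): row 1 has {B,F}; column 1 has {A,D,E}, so it must be C.
(r1,c2): row 1 has {B,C,F}; column 2 has {A,B,C,E}, so it must be D.
(r2,c1): row 2 has {A,B}; column 1 has {A,C,D,E}, so it must be F.
(r2,c5): row 2 has {A,B,F}; column 5 has {B,C,D,F}, so it must be E.
(r3,c5): row 3 has {C,D,E}; column 5 has {B,C,D,E,F}, so it must be A.
(r5,c1): row 5 has {C,D}; column 1 has {A,C,D,E,F}, so it must be B.
(r5,c2): row 5 has {B,C,D}; column 2 has {A,B,C,D,E}, so it must be F.
(r5,c6): row 5 has {B,C,D,F}; column 6 has {A,D,F}, so it must be E.
(r2,c3): row 2 has {A,B,E,F}; column 3 has {C,F}, so it must be D.
(r2,c4): row 2 has {A,B,D,E,F}; column 4 has {D}, so it must be C.
(r3,c3): row 3 has {A,C,D,E}; column 3 has {C,D,F}, so it must be B.
(r3,c4): row 3 has {A,B,C,D,E}; column 4 has {C,D}, so it must be F.
(r4,c6): row 4 has {A,C,D,F}; column 6 has {A,D,E,F}, so it must be B.
(r5,c3): row 5 has {B,C,D,E,F}; column 3 has {B,C,D,F}, so it must be A.
(r6,c4): row 6 has {A,D,E,F}; column 4 has {C,D,F}, so it must be B.
(r6,c6): row 6 has {A,B,D,E,F}; column 6 has {A,B,D,E,F}, so it must be C.
(r1,c3): row 1 has {B,C,D,F}; column 3 has {A,B,C,D,F}, so it must be E.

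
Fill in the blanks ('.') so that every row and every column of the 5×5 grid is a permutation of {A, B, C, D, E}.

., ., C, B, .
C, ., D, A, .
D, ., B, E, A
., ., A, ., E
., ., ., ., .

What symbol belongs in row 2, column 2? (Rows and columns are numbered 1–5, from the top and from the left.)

E

(r1,c5) = D
(r2,c5) = B
(r3,c2) = C
(r4,c1) = B
(r4,c2) = D
(r4,c4) = C
(r5,c3) = E
(r5,c4) = D
(r5,c5) = C
(r2,c2) = E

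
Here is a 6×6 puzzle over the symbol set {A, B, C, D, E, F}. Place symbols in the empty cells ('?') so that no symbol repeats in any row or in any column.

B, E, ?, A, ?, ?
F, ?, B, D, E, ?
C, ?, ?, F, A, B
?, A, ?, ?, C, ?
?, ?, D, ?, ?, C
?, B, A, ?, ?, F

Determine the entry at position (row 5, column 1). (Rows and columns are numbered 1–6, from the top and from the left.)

At row 1, column 6: row 1 has {A,B,E}; column 6 has {B,C,F}; that leaves D.
At row 2, column 2: row 2 has {B,D,E,F}; column 2 has {A,B,E}; that leaves C.
At row 2, column 6: row 2 has {B,C,D,E,F}; column 6 has {B,C,D,F}; that leaves A.
At row 3, column 2: row 3 has {A,B,C,F}; column 2 has {A,B,C,E}; that leaves D.
At row 3, column 3: row 3 has {A,B,C,D,F}; column 3 has {A,B,D}; that leaves E.
At row 4, column 3: row 4 has {A,C}; column 3 has {A,B,D,E}; that leaves F.
At row 4, column 6: row 4 has {A,C,F}; column 6 has {A,B,C,D,F}; that leaves E.
At row 5, column 2: row 5 has {C,D}; column 2 has {A,B,C,D,E}; that leaves F.
At row 5, column 5: row 5 has {C,D,F}; column 5 has {A,C,E}; that leaves B.
At row 6, column 5: row 6 has {A,B,F}; column 5 has {A,B,C,E}; that leaves D.
At row 1, column 3: row 1 has {A,B,D,E}; column 3 has {A,B,D,E,F}; that leaves C.
At row 1, column 5: row 1 has {A,B,C,D,E}; column 5 has {A,B,C,D,E}; that leaves F.
At row 4, column 1: row 4 has {A,C,E,F}; column 1 has {B,C,F}; that leaves D.
At row 4, column 4: row 4 has {A,C,D,E,F}; column 4 has {A,D,F}; that leaves B.
At row 5, column 4: row 5 has {B,C,D,F}; column 4 has {A,B,D,F}; that leaves E.
At row 6, column 1: row 6 has {A,B,D,F}; column 1 has {B,C,D,F}; that leaves E.
At row 6, column 4: row 6 has {A,B,D,E,F}; column 4 has {A,B,D,E,F}; that leaves C.
At row 5, column 1: row 5 has {B,C,D,E,F}; column 1 has {B,C,D,E,F}; that leaves A.

A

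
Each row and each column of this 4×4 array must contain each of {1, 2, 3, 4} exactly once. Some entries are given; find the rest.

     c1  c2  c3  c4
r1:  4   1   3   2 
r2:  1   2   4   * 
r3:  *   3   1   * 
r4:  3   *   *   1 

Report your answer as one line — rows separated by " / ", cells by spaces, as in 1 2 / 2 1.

(r2,c4) = 3
(r3,c1) = 2
(r3,c4) = 4
(r4,c2) = 4
(r4,c3) = 2

4 1 3 2 / 1 2 4 3 / 2 3 1 4 / 3 4 2 1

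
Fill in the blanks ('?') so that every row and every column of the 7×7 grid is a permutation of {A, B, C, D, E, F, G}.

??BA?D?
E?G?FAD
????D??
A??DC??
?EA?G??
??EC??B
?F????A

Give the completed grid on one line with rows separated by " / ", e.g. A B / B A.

C G B A E D F / E C G B F A D / B A C G D F E / A B F D C E G / D E A F G B C / F D E C A G B / G F D E B C A

Cell (r1,c5): row 1 has {A,B,D}; column 5 has {C,D,F,G} → E.
Cell (r2,c4): row 2 has {A,D,E,F,G}; column 4 has {A,C,D} → B.
Cell (r4,c3): row 4 has {A,C,D}; column 3 has {A,B,E,G} → F.
Cell (r5,c4): row 5 has {A,E,G}; column 4 has {A,B,C,D} → F.
Cell (r5,c7): row 5 has {A,E,F,G}; column 7 has {A,B,D} → C.
Cell (r6,c5): row 6 has {B,C,E}; column 5 has {C,D,E,F,G} → A.
Cell (r7,c5): row 7 has {A,F}; column 5 has {A,C,D,E,F,G} → B.
Cell (r2,c2): row 2 has {A,B,D,E,F,G}; column 2 has {E,F} → C.
Cell (r3,c3): row 3 has {D}; column 3 has {A,B,E,F,G} → C.
Cell (r5,c6): row 5 has {A,C,E,F,G}; column 6 has {A,D} → B.
Cell (r7,c3): row 7 has {A,B,F}; column 3 has {A,B,C,E,F,G} → D.
Cell (r1,c2): row 1 has {A,B,D,E}; column 2 has {C,E,F} → G.
Cell (r1,c7): row 1 has {A,B,D,E,G}; column 7 has {A,B,C,D} → F.
Cell (r4,c2): row 4 has {A,C,D,F}; column 2 has {C,E,F,G} → B.
Cell (r5,c1): row 5 has {A,B,C,E,F,G}; column 1 has {A,E} → D.
Cell (r6,c2): row 6 has {A,B,C,E}; column 2 has {B,C,E,F,G} → D.
Cell (r1,c1): row 1 has {A,B,D,E,F,G}; column 1 has {A,D,E} → C.
Cell (r3,c2): row 3 has {C,D}; column 2 has {B,C,D,E,F,G} → A.
Cell (r7,c1): row 7 has {A,B,D,F}; column 1 has {A,C,D,E} → G.
Cell (r7,c4): row 7 has {A,B,D,F,G}; column 4 has {A,B,C,D,F} → E.
Cell (r7,c6): row 7 has {A,B,D,E,F,G}; column 6 has {A,B,D} → C.
Cell (r3,c4): row 3 has {A,C,D}; column 4 has {A,B,C,D,E,F} → G.
Cell (r3,c7): row 3 has {A,C,D,G}; column 7 has {A,B,C,D,F} → E.
Cell (r4,c7): row 4 has {A,B,C,D,F}; column 7 has {A,B,C,D,E,F} → G.
Cell (r6,c1): row 6 has {A,B,C,D,E}; column 1 has {A,C,D,E,G} → F.
Cell (r6,c6): row 6 has {A,B,C,D,E,F}; column 6 has {A,B,C,D} → G.
Cell (r3,c1): row 3 has {A,C,D,E,G}; column 1 has {A,C,D,E,F,G} → B.
Cell (r3,c6): row 3 has {A,B,C,D,E,G}; column 6 has {A,B,C,D,G} → F.
Cell (r4,c6): row 4 has {A,B,C,D,F,G}; column 6 has {A,B,C,D,F,G} → E.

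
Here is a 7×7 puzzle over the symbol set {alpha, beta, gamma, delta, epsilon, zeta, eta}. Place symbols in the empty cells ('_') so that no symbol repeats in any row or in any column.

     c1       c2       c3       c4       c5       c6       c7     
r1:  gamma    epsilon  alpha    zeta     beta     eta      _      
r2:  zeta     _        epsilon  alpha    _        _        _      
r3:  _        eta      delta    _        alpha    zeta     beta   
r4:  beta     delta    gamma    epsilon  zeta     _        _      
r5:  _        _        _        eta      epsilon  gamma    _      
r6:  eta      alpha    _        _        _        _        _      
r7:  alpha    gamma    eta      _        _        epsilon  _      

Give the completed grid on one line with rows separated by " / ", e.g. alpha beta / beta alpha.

(r1,c7) = delta
(r2,c2) = beta
(r2,c6) = delta
(r3,c1) = epsilon
(r3,c4) = gamma
(r4,c6) = alpha
(r4,c7) = eta
(r5,c1) = delta
(r5,c2) = zeta
(r5,c3) = beta
(r5,c7) = alpha
(r6,c3) = zeta
(r6,c6) = beta
(r7,c5) = delta
(r7,c7) = zeta
(r2,c7) = gamma
(r6,c4) = delta
(r6,c5) = gamma
(r6,c7) = epsilon
(r7,c4) = beta
(r2,c5) = eta

gamma epsilon alpha zeta beta eta delta / zeta beta epsilon alpha eta delta gamma / epsilon eta delta gamma alpha zeta beta / beta delta gamma epsilon zeta alpha eta / delta zeta beta eta epsilon gamma alpha / eta alpha zeta delta gamma beta epsilon / alpha gamma eta beta delta epsilon zeta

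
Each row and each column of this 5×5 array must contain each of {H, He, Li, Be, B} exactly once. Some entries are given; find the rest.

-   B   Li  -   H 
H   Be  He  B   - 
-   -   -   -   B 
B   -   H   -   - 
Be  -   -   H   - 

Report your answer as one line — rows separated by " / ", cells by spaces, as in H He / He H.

He B Li Be H / H Be He B Li / Li H Be He B / B He H Li Be / Be Li B H He

At row 1, column 1: row 1 has {H,Li,B}; column 1 has {H,Be,B}; that leaves He.
At row 1, column 4: row 1 has {H,He,Li,B}; column 4 has {H,B}; that leaves Be.
At row 2, column 5: row 2 has {H,He,Be,B}; column 5 has {H,B}; that leaves Li.
At row 3, column 1: row 3 has {B}; column 1 has {H,He,Be,B}; that leaves Li.
At row 3, column 3: row 3 has {Li,B}; column 3 has {H,He,Li}; that leaves Be.
At row 3, column 4: row 3 has {Li,Be,B}; column 4 has {H,Be,B}; that leaves He.
At row 4, column 4: row 4 has {H,B}; column 4 has {H,He,Be,B}; that leaves Li.
At row 5, column 3: row 5 has {H,Be}; column 3 has {H,He,Li,Be}; that leaves B.
At row 5, column 5: row 5 has {H,Be,B}; column 5 has {H,Li,B}; that leaves He.
At row 3, column 2: row 3 has {He,Li,Be,B}; column 2 has {Be,B}; that leaves H.
At row 4, column 2: row 4 has {H,Li,B}; column 2 has {H,Be,B}; that leaves He.
At row 4, column 5: row 4 has {H,He,Li,B}; column 5 has {H,He,Li,B}; that leaves Be.
At row 5, column 2: row 5 has {H,He,Be,B}; column 2 has {H,He,Be,B}; that leaves Li.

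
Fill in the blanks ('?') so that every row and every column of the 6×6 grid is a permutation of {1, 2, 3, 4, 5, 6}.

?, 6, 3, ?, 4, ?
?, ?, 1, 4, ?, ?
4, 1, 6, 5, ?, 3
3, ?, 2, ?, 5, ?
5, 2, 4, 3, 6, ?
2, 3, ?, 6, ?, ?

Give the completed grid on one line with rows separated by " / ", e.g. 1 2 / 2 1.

(r1,c1): row 1 has {3,4,6}; column 1 has {2,3,4,5}, so it must be 1.
(r1,c4): row 1 has {1,3,4,6}; column 4 has {3,4,5,6}, so it must be 2.
(r1,c6): row 1 has {1,2,3,4,6}; column 6 has {3}, so it must be 5.
(r2,c1): row 2 has {1,4}; column 1 has {1,2,3,4,5}, so it must be 6.
(r2,c2): row 2 has {1,4,6}; column 2 has {1,2,3,6}, so it must be 5.
(r2,c6): row 2 has {1,4,5,6}; column 6 has {3,5}, so it must be 2.
(r3,c5): row 3 has {1,3,4,5,6}; column 5 has {4,5,6}, so it must be 2.
(r4,c2): row 4 has {2,3,5}; column 2 has {1,2,3,5,6}, so it must be 4.
(r4,c4): row 4 has {2,3,4,5}; column 4 has {2,3,4,5,6}, so it must be 1.
(r4,c6): row 4 has {1,2,3,4,5}; column 6 has {2,3,5}, so it must be 6.
(r5,c6): row 5 has {2,3,4,5,6}; column 6 has {2,3,5,6}, so it must be 1.
(r6,c3): row 6 has {2,3,6}; column 3 has {1,2,3,4,6}, so it must be 5.
(r6,c5): row 6 has {2,3,5,6}; column 5 has {2,4,5,6}, so it must be 1.
(r6,c6): row 6 has {1,2,3,5,6}; column 6 has {1,2,3,5,6}, so it must be 4.
(r2,c5): row 2 has {1,2,4,5,6}; column 5 has {1,2,4,5,6}, so it must be 3.

1 6 3 2 4 5 / 6 5 1 4 3 2 / 4 1 6 5 2 3 / 3 4 2 1 5 6 / 5 2 4 3 6 1 / 2 3 5 6 1 4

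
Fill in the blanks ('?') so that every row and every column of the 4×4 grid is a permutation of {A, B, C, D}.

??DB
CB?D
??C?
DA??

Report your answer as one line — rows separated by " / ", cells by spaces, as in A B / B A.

A C D B / C B A D / B D C A / D A B C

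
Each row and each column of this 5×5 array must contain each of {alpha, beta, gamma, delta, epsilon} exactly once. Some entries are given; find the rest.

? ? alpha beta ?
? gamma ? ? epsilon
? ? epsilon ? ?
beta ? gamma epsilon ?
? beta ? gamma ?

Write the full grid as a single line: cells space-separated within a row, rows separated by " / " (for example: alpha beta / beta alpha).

delta epsilon alpha beta gamma / alpha gamma beta delta epsilon / gamma delta epsilon alpha beta / beta alpha gamma epsilon delta / epsilon beta delta gamma alpha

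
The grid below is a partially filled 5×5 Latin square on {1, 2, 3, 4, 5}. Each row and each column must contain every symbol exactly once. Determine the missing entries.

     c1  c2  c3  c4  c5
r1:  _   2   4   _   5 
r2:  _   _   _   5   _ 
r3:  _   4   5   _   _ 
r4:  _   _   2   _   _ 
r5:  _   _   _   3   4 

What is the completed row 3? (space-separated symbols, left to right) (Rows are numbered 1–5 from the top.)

1 4 5 2 3

(r1,c4) = 1
(r3,c4) = 2
(r4,c4) = 4
(r5,c3) = 1
(r1,c1) = 3
(r2,c3) = 3
(r3,c1) = 1
(r3,c5) = 3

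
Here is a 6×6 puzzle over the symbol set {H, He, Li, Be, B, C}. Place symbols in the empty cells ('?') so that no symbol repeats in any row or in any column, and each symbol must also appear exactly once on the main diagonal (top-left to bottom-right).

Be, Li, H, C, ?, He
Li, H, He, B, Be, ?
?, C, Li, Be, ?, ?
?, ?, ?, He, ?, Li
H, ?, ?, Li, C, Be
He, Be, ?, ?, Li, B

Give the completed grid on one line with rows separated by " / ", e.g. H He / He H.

(r1,c5) = B
(r2,c6) = C
(r3,c1) = B
(r3,c6) = H
(r4,c1) = C
(r4,c2) = B
(r4,c3) = Be
(r4,c5) = H
(r5,c2) = He
(r5,c3) = B
(r6,c3) = C
(r6,c4) = H
(r3,c5) = He

Be Li H C B He / Li H He B Be C / B C Li Be He H / C B Be He H Li / H He B Li C Be / He Be C H Li B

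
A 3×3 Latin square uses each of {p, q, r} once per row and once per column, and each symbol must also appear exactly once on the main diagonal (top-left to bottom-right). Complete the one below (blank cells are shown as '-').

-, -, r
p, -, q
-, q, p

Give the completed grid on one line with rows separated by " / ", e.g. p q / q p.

q p r / p r q / r q p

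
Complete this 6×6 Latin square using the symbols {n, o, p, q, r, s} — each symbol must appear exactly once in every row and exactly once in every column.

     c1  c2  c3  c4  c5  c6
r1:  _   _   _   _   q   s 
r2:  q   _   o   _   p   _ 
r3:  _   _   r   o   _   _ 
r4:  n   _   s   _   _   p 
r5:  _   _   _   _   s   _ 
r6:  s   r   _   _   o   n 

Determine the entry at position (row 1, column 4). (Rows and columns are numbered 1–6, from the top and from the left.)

r

(r2,c6) = r
(r3,c1) = p
(r3,c5) = n
(r3,c6) = q
(r4,c5) = r
(r5,c6) = o
(r3,c2) = s
(r4,c4) = q
(r5,c1) = r
(r6,c4) = p
(r1,c1) = o
(r2,c2) = n
(r2,c4) = s
(r4,c2) = o
(r5,c4) = n
(r6,c3) = q
(r1,c2) = p
(r1,c3) = n
(r1,c4) = r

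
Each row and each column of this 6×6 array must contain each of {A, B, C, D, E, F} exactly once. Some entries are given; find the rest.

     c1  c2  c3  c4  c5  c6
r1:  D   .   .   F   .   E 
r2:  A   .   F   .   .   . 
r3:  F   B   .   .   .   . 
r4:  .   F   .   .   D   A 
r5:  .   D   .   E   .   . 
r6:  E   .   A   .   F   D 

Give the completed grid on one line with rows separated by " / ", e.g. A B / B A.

D A C F B E / A E F D C B / F B D A E C / B F E C D A / C D B E A F / E C A B F D

Cell (r3,c6): row 3 has {B,F}; column 6 has {A,D,E} → C.
Cell (r6,c2): row 6 has {A,D,E,F}; column 2 has {B,D,F} → C.
Cell (r6,c4): row 6 has {A,C,D,E,F}; column 4 has {E,F} → B.
Cell (r1,c2): row 1 has {D,E,F}; column 2 has {B,C,D,F} → A.
Cell (r2,c2): row 2 has {A,F}; column 2 has {A,B,C,D,F} → E.
Cell (r2,c6): row 2 has {A,E,F}; column 6 has {A,C,D,E} → B.
Cell (r4,c4): row 4 has {A,D,F}; column 4 has {B,E,F} → C.
Cell (r5,c6): row 5 has {D,E}; column 6 has {A,B,C,D,E} → F.
Cell (r2,c4): row 2 has {A,B,E,F}; column 4 has {B,C,E,F} → D.
Cell (r2,c5): row 2 has {A,B,D,E,F}; column 5 has {D,F} → C.
Cell (r3,c4): row 3 has {B,C,F}; column 4 has {B,C,D,E,F} → A.
Cell (r3,c5): row 3 has {A,B,C,F}; column 5 has {C,D,F} → E.
Cell (r4,c1): row 4 has {A,C,D,F}; column 1 has {A,D,E,F} → B.
Cell (r4,c3): row 4 has {A,B,C,D,F}; column 3 has {A,F} → E.
Cell (r5,c1): row 5 has {D,E,F}; column 1 has {A,B,D,E,F} → C.
Cell (r5,c3): row 5 has {C,D,E,F}; column 3 has {A,E,F} → B.
Cell (r5,c5): row 5 has {B,C,D,E,F}; column 5 has {C,D,E,F} → A.
Cell (r1,c3): row 1 has {A,D,E,F}; column 3 has {A,B,E,F} → C.
Cell (r1,c5): row 1 has {A,C,D,E,F}; column 5 has {A,C,D,E,F} → B.
Cell (r3,c3): row 3 has {A,B,C,E,F}; column 3 has {A,B,C,E,F} → D.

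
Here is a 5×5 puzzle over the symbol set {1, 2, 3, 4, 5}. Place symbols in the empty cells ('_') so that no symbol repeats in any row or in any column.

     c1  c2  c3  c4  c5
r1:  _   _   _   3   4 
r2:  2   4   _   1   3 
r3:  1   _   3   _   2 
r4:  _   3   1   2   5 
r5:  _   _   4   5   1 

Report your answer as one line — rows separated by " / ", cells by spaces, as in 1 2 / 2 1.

5 1 2 3 4 / 2 4 5 1 3 / 1 5 3 4 2 / 4 3 1 2 5 / 3 2 4 5 1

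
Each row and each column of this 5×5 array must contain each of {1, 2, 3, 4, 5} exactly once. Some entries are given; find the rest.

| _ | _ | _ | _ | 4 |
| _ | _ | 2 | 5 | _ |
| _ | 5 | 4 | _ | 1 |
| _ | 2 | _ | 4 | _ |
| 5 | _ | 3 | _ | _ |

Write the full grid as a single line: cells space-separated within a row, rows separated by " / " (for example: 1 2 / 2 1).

1 3 5 2 4 / 4 1 2 5 3 / 2 5 4 3 1 / 3 2 1 4 5 / 5 4 3 1 2

(r2,c5) = 3
(r4,c5) = 5
(r5,c5) = 2
(r4,c3) = 1
(r5,c4) = 1
(r1,c3) = 5
(r4,c1) = 3
(r5,c2) = 4
(r2,c2) = 1
(r3,c1) = 2
(r3,c4) = 3
(r1,c1) = 1
(r1,c2) = 3
(r1,c4) = 2
(r2,c1) = 4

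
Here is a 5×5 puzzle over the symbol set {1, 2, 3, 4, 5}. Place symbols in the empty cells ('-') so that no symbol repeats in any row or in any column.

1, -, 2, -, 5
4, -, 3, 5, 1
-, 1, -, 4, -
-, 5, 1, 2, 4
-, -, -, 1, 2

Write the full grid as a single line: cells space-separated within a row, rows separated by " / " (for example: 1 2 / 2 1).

1 4 2 3 5 / 4 2 3 5 1 / 2 1 5 4 3 / 3 5 1 2 4 / 5 3 4 1 2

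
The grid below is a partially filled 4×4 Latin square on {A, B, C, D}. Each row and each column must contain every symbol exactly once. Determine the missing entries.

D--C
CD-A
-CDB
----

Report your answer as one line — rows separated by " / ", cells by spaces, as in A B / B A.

row 2 has {A,C,D}; column 3 has {D} — only B is left for (r2,c3).
row 3 has {B,C,D}; column 1 has {C,D} — only A is left for (r3,c1).
row 4 is empty so far; column 1 has {A,C,D} — only B is left for (r4,c1).
row 4 has {B}; column 2 has {C,D} — only A is left for (r4,c2).
row 4 has {A,B}; column 3 has {B,D} — only C is left for (r4,c3).
row 4 has {A,B,C}; column 4 has {A,B,C} — only D is left for (r4,c4).
row 1 has {C,D}; column 2 has {A,C,D} — only B is left for (r1,c2).
row 1 has {B,C,D}; column 3 has {B,C,D} — only A is left for (r1,c3).

D B A C / C D B A / A C D B / B A C D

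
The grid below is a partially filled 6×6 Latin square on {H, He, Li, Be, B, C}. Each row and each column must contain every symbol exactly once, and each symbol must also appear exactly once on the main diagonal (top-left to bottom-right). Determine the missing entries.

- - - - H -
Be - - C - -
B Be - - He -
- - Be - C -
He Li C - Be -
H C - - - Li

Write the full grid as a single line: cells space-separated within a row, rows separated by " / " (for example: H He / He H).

(r1,c1) = C
(r3,c3) = H
(r3,c4) = Li
(r3,c6) = C
(r4,c1) = Li
(r6,c5) = B
(r2,c5) = Li
(r6,c3) = He
(r6,c4) = Be
(r2,c3) = B
(r1,c3) = Li
(r2,c2) = He
(r2,c6) = H
(r4,c4) = B
(r4,c6) = He
(r5,c4) = H
(r5,c6) = B
(r1,c2) = B
(r1,c4) = He
(r1,c6) = Be
(r4,c2) = H

C B Li He H Be / Be He B C Li H / B Be H Li He C / Li H Be B C He / He Li C H Be B / H C He Be B Li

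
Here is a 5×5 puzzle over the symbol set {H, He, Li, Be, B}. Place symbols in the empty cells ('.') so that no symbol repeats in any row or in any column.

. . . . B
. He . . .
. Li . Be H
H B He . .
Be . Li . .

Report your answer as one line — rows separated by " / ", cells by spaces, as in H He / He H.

Li Be H He B / B He Be H Li / He Li B Be H / H B He Li Be / Be H Li B He

At row 3, column 3: row 3 has {H,Li,Be}; column 3 has {He,Li}; that leaves B.
At row 4, column 4: row 4 has {H,He,B}; column 4 has {Be}; that leaves Li.
At row 4, column 5: row 4 has {H,He,Li,B}; column 5 has {H,B}; that leaves Be.
At row 5, column 2: row 5 has {Li,Be}; column 2 has {He,Li,B}; that leaves H.
At row 5, column 5: row 5 has {H,Li,Be}; column 5 has {H,Be,B}; that leaves He.
At row 1, column 2: row 1 has {B}; column 2 has {H,He,Li,B}; that leaves Be.
At row 1, column 3: row 1 has {Be,B}; column 3 has {He,Li,B}; that leaves H.
At row 1, column 4: row 1 has {H,Be,B}; column 4 has {Li,Be}; that leaves He.
At row 2, column 3: row 2 has {He}; column 3 has {H,He,Li,B}; that leaves Be.
At row 2, column 5: row 2 has {He,Be}; column 5 has {H,He,Be,B}; that leaves Li.
At row 3, column 1: row 3 has {H,Li,Be,B}; column 1 has {H,Be}; that leaves He.
At row 5, column 4: row 5 has {H,He,Li,Be}; column 4 has {He,Li,Be}; that leaves B.
At row 1, column 1: row 1 has {H,He,Be,B}; column 1 has {H,He,Be}; that leaves Li.
At row 2, column 1: row 2 has {He,Li,Be}; column 1 has {H,He,Li,Be}; that leaves B.
At row 2, column 4: row 2 has {He,Li,Be,B}; column 4 has {He,Li,Be,B}; that leaves H.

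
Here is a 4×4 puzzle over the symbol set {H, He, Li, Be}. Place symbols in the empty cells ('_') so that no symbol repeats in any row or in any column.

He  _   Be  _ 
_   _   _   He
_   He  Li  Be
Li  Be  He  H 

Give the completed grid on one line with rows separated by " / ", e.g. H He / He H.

He H Be Li / Be Li H He / H He Li Be / Li Be He H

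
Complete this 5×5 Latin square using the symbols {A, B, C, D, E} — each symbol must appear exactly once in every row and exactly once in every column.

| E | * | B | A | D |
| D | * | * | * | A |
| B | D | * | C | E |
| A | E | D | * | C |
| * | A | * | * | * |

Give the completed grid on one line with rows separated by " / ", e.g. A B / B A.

E C B A D / D B C E A / B D A C E / A E D B C / C A E D B

(r1,c2): row 1 has {A,B,D,E}; column 2 has {A,D,E}, so it must be C.
(r2,c2): row 2 has {A,D}; column 2 has {A,C,D,E}, so it must be B.
(r2,c4): row 2 has {A,B,D}; column 4 has {A,C}, so it must be E.
(r3,c3): row 3 has {B,C,D,E}; column 3 has {B,D}, so it must be A.
(r4,c4): row 4 has {A,C,D,E}; column 4 has {A,C,E}, so it must be B.
(r5,c1): row 5 has {A}; column 1 has {A,B,D,E}, so it must be C.
(r5,c3): row 5 has {A,C}; column 3 has {A,B,D}, so it must be E.
(r5,c4): row 5 has {A,C,E}; column 4 has {A,B,C,E}, so it must be D.
(r5,c5): row 5 has {A,C,D,E}; column 5 has {A,C,D,E}, so it must be B.
(r2,c3): row 2 has {A,B,D,E}; column 3 has {A,B,D,E}, so it must be C.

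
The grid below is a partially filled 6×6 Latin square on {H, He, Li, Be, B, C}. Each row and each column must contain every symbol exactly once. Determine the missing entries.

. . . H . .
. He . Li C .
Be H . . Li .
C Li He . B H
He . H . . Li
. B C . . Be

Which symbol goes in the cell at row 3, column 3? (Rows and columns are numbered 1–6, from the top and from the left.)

(r2,c6): row 2 has {He,Li,C}; column 6 has {H,Li,Be}, so it must be B.
(r3,c3): row 3 has {H,Li,Be}; column 3 has {H,He,C}, so it must be B.

B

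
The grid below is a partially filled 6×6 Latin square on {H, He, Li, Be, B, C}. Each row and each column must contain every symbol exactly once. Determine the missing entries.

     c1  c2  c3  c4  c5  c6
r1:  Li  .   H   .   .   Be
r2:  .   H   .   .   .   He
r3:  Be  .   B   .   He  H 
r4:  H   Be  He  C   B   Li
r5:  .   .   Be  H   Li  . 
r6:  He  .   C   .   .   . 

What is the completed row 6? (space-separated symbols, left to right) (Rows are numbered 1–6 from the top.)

He Li C Be H B

At row 1, column 5: row 1 has {H,Li,Be}; column 5 has {He,Li,B}; that leaves C.
At row 2, column 3: row 2 has {H,He}; column 3 has {H,He,Be,B,C}; that leaves Li.
At row 2, column 5: row 2 has {H,He,Li}; column 5 has {He,Li,B,C}; that leaves Be.
At row 3, column 4: row 3 has {H,He,Be,B}; column 4 has {H,C}; that leaves Li.
At row 6, column 5: row 6 has {He,C}; column 5 has {He,Li,Be,B,C}; that leaves H.
At row 6, column 6: row 6 has {H,He,C}; column 6 has {H,He,Li,Be}; that leaves B.
At row 2, column 4: row 2 has {H,He,Li,Be}; column 4 has {H,Li,C}; that leaves B.
At row 3, column 2: row 3 has {H,He,Li,Be,B}; column 2 has {H,Be}; that leaves C.
At row 5, column 6: row 5 has {H,Li,Be}; column 6 has {H,He,Li,Be,B}; that leaves C.
At row 6, column 2: row 6 has {H,He,B,C}; column 2 has {H,Be,C}; that leaves Li.
At row 6, column 4: row 6 has {H,He,Li,B,C}; column 4 has {H,Li,B,C}; that leaves Be.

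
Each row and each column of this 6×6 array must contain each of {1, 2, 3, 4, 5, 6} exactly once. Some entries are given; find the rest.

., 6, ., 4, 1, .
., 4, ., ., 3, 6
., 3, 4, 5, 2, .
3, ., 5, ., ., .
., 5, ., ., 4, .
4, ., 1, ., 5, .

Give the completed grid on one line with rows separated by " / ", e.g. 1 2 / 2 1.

2 6 3 4 1 5 / 5 4 2 1 3 6 / 6 3 4 5 2 1 / 3 1 5 2 6 4 / 1 5 6 3 4 2 / 4 2 1 6 5 3

row 2 has {3,4,6}; column 3 has {1,4,5} — only 2 is left for (r2,c3).
row 2 has {2,3,4,6}; column 4 has {4,5} — only 1 is left for (r2,c4).
row 3 has {2,3,4,5}; column 6 has {6} — only 1 is left for (r3,c6).
row 4 has {3,5}; column 5 has {1,2,3,4,5} — only 6 is left for (r4,c5).
row 6 has {1,4,5}; column 2 has {3,4,5,6} — only 2 is left for (r6,c2).
row 6 has {1,2,4,5}; column 6 has {1,6} — only 3 is left for (r6,c6).
row 1 has {1,4,6}; column 3 has {1,2,4,5} — only 3 is left for (r1,c3).
row 2 has {1,2,3,4,6}; column 1 has {3,4} — only 5 is left for (r2,c1).
row 3 has {1,2,3,4,5}; column 1 has {3,4,5} — only 6 is left for (r3,c1).
row 4 has {3,5,6}; column 2 has {2,3,4,5,6} — only 1 is left for (r4,c2).
row 4 has {1,3,5,6}; column 4 has {1,4,5} — only 2 is left for (r4,c4).
row 4 has {1,2,3,5,6}; column 6 has {1,3,6} — only 4 is left for (r4,c6).
row 5 has {4,5}; column 3 has {1,2,3,4,5} — only 6 is left for (r5,c3).
row 5 has {4,5,6}; column 4 has {1,2,4,5} — only 3 is left for (r5,c4).
row 5 has {3,4,5,6}; column 6 has {1,3,4,6} — only 2 is left for (r5,c6).
row 6 has {1,2,3,4,5}; column 4 has {1,2,3,4,5} — only 6 is left for (r6,c4).
row 1 has {1,3,4,6}; column 1 has {3,4,5,6} — only 2 is left for (r1,c1).
row 1 has {1,2,3,4,6}; column 6 has {1,2,3,4,6} — only 5 is left for (r1,c6).
row 5 has {2,3,4,5,6}; column 1 has {2,3,4,5,6} — only 1 is left for (r5,c1).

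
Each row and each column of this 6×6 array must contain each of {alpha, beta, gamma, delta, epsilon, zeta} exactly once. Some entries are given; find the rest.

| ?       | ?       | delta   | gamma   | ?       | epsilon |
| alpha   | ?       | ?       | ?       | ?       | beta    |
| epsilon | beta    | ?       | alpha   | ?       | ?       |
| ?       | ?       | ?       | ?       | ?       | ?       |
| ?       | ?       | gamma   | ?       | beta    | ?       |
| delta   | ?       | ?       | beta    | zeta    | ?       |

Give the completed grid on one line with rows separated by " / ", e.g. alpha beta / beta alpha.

beta zeta delta gamma alpha epsilon / alpha gamma epsilon zeta delta beta / epsilon beta zeta alpha gamma delta / gamma alpha beta delta epsilon zeta / zeta delta gamma epsilon beta alpha / delta epsilon alpha beta zeta gamma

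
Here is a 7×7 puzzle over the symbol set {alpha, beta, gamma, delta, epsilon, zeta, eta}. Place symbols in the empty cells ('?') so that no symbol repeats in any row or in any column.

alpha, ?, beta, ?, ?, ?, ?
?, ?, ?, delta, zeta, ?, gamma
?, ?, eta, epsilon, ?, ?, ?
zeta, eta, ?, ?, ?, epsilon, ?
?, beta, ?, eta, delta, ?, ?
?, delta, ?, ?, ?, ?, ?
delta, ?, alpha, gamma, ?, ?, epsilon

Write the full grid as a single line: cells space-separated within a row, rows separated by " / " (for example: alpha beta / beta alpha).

(r1,c4) = zeta
(r2,c3) = epsilon
(r7,c2) = zeta
(r2,c2) = alpha
(r3,c2) = gamma
(r1,c2) = epsilon
(r3,c1) = beta
(r3,c5) = alpha
(r2,c1) = eta
(r2,c6) = beta
(r7,c6) = eta
(r7,c5) = beta
(r4,c5) = gamma
(r1,c5) = eta
(r1,c7) = delta
(r3,c7) = zeta
(r4,c3) = delta
(r5,c7) = alpha
(r6,c5) = epsilon
(r1,c6) = gamma
(r3,c6) = delta
(r4,c7) = beta
(r5,c6) = zeta
(r6,c1) = gamma
(r6,c3) = zeta
(r6,c6) = alpha
(r6,c7) = eta
(r4,c4) = alpha
(r5,c1) = epsilon
(r5,c3) = gamma
(r6,c4) = beta

alpha epsilon beta zeta eta gamma delta / eta alpha epsilon delta zeta beta gamma / beta gamma eta epsilon alpha delta zeta / zeta eta delta alpha gamma epsilon beta / epsilon beta gamma eta delta zeta alpha / gamma delta zeta beta epsilon alpha eta / delta zeta alpha gamma beta eta epsilon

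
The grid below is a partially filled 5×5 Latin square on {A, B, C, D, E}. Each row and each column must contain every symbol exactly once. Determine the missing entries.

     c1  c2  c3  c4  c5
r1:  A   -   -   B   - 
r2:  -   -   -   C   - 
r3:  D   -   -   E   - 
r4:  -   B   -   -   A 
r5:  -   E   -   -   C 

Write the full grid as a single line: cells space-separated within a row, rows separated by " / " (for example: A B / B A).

A D C B E / E A B C D / D C A E B / C B E D A / B E D A C

(r3,c5) = B
(r4,c4) = D
(r5,c1) = B
(r5,c4) = A
(r2,c1) = E
(r2,c5) = D
(r4,c1) = C
(r4,c3) = E
(r5,c3) = D
(r1,c3) = C
(r1,c5) = E
(r2,c2) = A
(r2,c3) = B
(r3,c2) = C
(r3,c3) = A
(r1,c2) = D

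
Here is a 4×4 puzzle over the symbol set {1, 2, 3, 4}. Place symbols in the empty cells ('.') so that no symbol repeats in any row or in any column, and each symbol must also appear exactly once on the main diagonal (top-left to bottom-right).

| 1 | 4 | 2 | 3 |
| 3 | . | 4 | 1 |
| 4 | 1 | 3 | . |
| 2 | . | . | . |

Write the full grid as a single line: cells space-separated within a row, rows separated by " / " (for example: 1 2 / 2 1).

(r2,c2) = 2
(r3,c4) = 2
(r4,c2) = 3
(r4,c3) = 1
(r4,c4) = 4

1 4 2 3 / 3 2 4 1 / 4 1 3 2 / 2 3 1 4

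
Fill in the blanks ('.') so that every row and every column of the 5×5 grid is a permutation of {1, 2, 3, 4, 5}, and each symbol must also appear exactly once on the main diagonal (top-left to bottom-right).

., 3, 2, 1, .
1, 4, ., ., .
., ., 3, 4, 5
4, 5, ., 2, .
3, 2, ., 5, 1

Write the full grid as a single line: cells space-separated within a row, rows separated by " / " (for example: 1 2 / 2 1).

5 3 2 1 4 / 1 4 5 3 2 / 2 1 3 4 5 / 4 5 1 2 3 / 3 2 4 5 1

(r1,c1): row 1 has {1,2,3}; column 1 has {1,3,4}; the diagonal has {1,2,3,4}, so it must be 5.
(r1,c5): row 1 has {1,2,3,5}; column 5 has {1,5}, so it must be 4.
(r2,c3): row 2 has {1,4}; column 3 has {2,3}, so it must be 5.
(r2,c4): row 2 has {1,4,5}; column 4 has {1,2,4,5}, so it must be 3.
(r2,c5): row 2 has {1,3,4,5}; column 5 has {1,4,5}, so it must be 2.
(r3,c1): row 3 has {3,4,5}; column 1 has {1,3,4,5}, so it must be 2.
(r3,c2): row 3 has {2,3,4,5}; column 2 has {2,3,4,5}, so it must be 1.
(r4,c3): row 4 has {2,4,5}; column 3 has {2,3,5}, so it must be 1.
(r4,c5): row 4 has {1,2,4,5}; column 5 has {1,2,4,5}, so it must be 3.
(r5,c3): row 5 has {1,2,3,5}; column 3 has {1,2,3,5}, so it must be 4.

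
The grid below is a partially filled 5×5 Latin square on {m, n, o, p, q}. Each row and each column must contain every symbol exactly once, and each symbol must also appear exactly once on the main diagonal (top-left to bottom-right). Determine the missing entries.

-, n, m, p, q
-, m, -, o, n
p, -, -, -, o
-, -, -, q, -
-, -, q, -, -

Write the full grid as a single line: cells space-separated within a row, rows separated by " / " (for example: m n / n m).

row 1 has {m,n,p,q}; column 1 has {p}; the diagonal has {m,q} — only o is left for (r1,c1).
row 2 has {m,n,o}; column 1 has {o,p} — only q is left for (r2,c1).
row 2 has {m,n,o,q}; column 3 has {m,q} — only p is left for (r2,c3).
row 3 has {o,p}; column 2 has {m,n} — only q is left for (r3,c2).
row 3 has {o,p,q}; column 3 has {m,p,q}; the diagonal has {m,o,q} — only n is left for (r3,c3).
row 3 has {n,o,p,q}; column 4 has {o,p,q} — only m is left for (r3,c4).
row 4 has {q}; column 3 has {m,n,p,q} — only o is left for (r4,c3).
row 5 has {q}; column 4 has {m,o,p,q} — only n is left for (r5,c4).
row 5 has {n,q}; column 5 has {n,o,q}; the diagonal has {m,n,o,q} — only p is left for (r5,c5).
row 4 has {o,q}; column 2 has {m,n,q} — only p is left for (r4,c2).
row 4 has {o,p,q}; column 5 has {n,o,p,q} — only m is left for (r4,c5).
row 5 has {n,p,q}; column 1 has {o,p,q} — only m is left for (r5,c1).
row 5 has {m,n,p,q}; column 2 has {m,n,p,q} — only o is left for (r5,c2).
row 4 has {m,o,p,q}; column 1 has {m,o,p,q} — only n is left for (r4,c1).

o n m p q / q m p o n / p q n m o / n p o q m / m o q n p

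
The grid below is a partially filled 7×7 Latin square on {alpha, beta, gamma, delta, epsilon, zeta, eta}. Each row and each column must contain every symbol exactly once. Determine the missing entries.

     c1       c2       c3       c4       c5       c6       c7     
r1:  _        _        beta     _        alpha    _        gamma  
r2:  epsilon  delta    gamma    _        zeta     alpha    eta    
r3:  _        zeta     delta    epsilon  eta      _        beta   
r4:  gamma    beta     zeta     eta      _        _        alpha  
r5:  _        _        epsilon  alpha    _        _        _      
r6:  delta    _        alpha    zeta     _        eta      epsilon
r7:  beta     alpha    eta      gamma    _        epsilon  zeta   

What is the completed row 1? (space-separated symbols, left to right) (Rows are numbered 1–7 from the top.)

eta epsilon beta delta alpha zeta gamma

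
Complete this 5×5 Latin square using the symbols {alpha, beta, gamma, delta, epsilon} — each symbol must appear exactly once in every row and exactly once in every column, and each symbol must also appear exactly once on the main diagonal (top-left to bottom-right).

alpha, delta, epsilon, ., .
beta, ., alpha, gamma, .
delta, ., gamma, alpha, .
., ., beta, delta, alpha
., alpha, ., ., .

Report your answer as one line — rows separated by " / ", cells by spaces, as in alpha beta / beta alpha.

At row 1, column 4: row 1 has {alpha,delta,epsilon}; column 4 has {alpha,gamma,delta}; that leaves beta.
At row 1, column 5: row 1 has {alpha,beta,delta,epsilon}; column 5 has {alpha}; that leaves gamma.
At row 2, column 2: row 2 has {alpha,beta,gamma}; column 2 has {alpha,delta}; the diagonal has {alpha,gamma,delta}; that leaves epsilon.
At row 2, column 5: row 2 has {alpha,beta,gamma,epsilon}; column 5 has {alpha,gamma}; that leaves delta.
At row 3, column 2: row 3 has {alpha,gamma,delta}; column 2 has {alpha,delta,epsilon}; that leaves beta.
At row 3, column 5: row 3 has {alpha,beta,gamma,delta}; column 5 has {alpha,gamma,delta}; that leaves epsilon.
At row 4, column 2: row 4 has {alpha,beta,delta}; column 2 has {alpha,beta,delta,epsilon}; that leaves gamma.
At row 5, column 3: row 5 has {alpha}; column 3 has {alpha,beta,gamma,epsilon}; that leaves delta.
At row 5, column 4: row 5 has {alpha,delta}; column 4 has {alpha,beta,gamma,delta}; that leaves epsilon.
At row 5, column 5: row 5 has {alpha,delta,epsilon}; column 5 has {alpha,gamma,delta,epsilon}; the diagonal has {alpha,gamma,delta,epsilon}; that leaves beta.
At row 4, column 1: row 4 has {alpha,beta,gamma,delta}; column 1 has {alpha,beta,delta}; that leaves epsilon.
At row 5, column 1: row 5 has {alpha,beta,delta,epsilon}; column 1 has {alpha,beta,delta,epsilon}; that leaves gamma.

alpha delta epsilon beta gamma / beta epsilon alpha gamma delta / delta beta gamma alpha epsilon / epsilon gamma beta delta alpha / gamma alpha delta epsilon beta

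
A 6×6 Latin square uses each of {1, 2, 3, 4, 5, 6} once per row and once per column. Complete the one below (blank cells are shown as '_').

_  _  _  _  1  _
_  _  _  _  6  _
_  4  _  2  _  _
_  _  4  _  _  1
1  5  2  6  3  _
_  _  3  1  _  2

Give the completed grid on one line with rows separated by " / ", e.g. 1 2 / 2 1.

4 2 6 3 1 5 / 2 1 5 4 6 3 / 3 4 1 2 5 6 / 6 3 4 5 2 1 / 1 5 2 6 3 4 / 5 6 3 1 4 2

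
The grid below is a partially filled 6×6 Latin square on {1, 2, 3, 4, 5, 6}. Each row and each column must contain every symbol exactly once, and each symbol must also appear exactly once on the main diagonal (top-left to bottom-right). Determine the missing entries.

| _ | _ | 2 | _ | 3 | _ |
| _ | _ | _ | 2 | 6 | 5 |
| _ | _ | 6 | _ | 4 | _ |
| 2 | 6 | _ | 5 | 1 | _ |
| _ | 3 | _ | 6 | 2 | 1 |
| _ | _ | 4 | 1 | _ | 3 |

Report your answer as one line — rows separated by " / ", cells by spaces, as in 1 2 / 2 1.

1 5 2 4 3 6 / 3 4 1 2 6 5 / 5 1 6 3 4 2 / 2 6 3 5 1 4 / 4 3 5 6 2 1 / 6 2 4 1 5 3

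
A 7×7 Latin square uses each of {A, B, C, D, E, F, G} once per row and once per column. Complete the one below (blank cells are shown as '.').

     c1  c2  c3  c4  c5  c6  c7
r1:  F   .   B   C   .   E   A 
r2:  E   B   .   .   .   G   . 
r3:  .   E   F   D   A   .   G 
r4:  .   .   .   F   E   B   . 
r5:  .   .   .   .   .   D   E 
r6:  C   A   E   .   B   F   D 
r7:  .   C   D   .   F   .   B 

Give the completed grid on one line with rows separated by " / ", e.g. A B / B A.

(r2,c4): row 2 has {B,E,G}; column 4 has {C,D,F}, so it must be A.
(r3,c1): row 3 has {A,D,E,F,G}; column 1 has {C,E,F}, so it must be B.
(r3,c6): row 3 has {A,B,D,E,F,G}; column 6 has {B,D,E,F,G}, so it must be C.
(r4,c7): row 4 has {B,E,F}; column 7 has {A,B,D,E,G}, so it must be C.
(r6,c4): row 6 has {A,B,C,D,E,F}; column 4 has {A,C,D,F}, so it must be G.
(r7,c4): row 7 has {B,C,D,F}; column 4 has {A,C,D,F,G}, so it must be E.
(r7,c6): row 7 has {B,C,D,E,F}; column 6 has {B,C,D,E,F,G}, so it must be A.
(r2,c3): row 2 has {A,B,E,G}; column 3 has {B,D,E,F}, so it must be C.
(r2,c5): row 2 has {A,B,C,E,G}; column 5 has {A,B,E,F}, so it must be D.
(r2,c7): row 2 has {A,B,C,D,E,G}; column 7 has {A,B,C,D,E,G}, so it must be F.
(r5,c4): row 5 has {D,E}; column 4 has {A,C,D,E,F,G}, so it must be B.
(r7,c1): row 7 has {A,B,C,D,E,F}; column 1 has {B,C,E,F}, so it must be G.
(r1,c5): row 1 has {A,B,C,E,F}; column 5 has {A,B,D,E,F}, so it must be G.
(r5,c1): row 5 has {B,D,E}; column 1 has {B,C,E,F,G}, so it must be A.
(r5,c3): row 5 has {A,B,D,E}; column 3 has {B,C,D,E,F}, so it must be G.
(r5,c5): row 5 has {A,B,D,E,G}; column 5 has {A,B,D,E,F,G}, so it must be C.
(r1,c2): row 1 has {A,B,C,E,F,G}; column 2 has {A,B,C,E}, so it must be D.
(r4,c1): row 4 has {B,C,E,F}; column 1 has {A,B,C,E,F,G}, so it must be D.
(r4,c2): row 4 has {B,C,D,E,F}; column 2 has {A,B,C,D,E}, so it must be G.
(r4,c3): row 4 has {B,C,D,E,F,G}; column 3 has {B,C,D,E,F,G}, so it must be A.
(r5,c2): row 5 has {A,B,C,D,E,G}; column 2 has {A,B,C,D,E,G}, so it must be F.

F D B C G E A / E B C A D G F / B E F D A C G / D G A F E B C / A F G B C D E / C A E G B F D / G C D E F A B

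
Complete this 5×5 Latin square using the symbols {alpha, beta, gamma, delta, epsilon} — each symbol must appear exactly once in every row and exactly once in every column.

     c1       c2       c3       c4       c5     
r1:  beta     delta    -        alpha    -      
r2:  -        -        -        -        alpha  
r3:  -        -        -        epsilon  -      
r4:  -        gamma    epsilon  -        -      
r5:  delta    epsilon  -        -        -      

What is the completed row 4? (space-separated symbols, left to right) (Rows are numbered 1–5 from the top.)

alpha gamma epsilon delta beta

(r1,c3) = gamma
(r1,c5) = epsilon
(r2,c2) = beta
(r2,c3) = delta
(r2,c4) = gamma
(r3,c2) = alpha
(r3,c3) = beta
(r4,c1) = alpha
(r5,c3) = alpha
(r5,c4) = beta
(r5,c5) = gamma
(r2,c1) = epsilon
(r3,c1) = gamma
(r3,c5) = delta
(r4,c4) = delta
(r4,c5) = beta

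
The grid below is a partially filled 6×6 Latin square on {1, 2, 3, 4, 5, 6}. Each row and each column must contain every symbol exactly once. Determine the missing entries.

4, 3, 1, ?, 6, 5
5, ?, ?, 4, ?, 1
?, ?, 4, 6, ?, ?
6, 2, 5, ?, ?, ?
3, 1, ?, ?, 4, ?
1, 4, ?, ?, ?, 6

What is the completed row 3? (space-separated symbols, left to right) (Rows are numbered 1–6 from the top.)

(r1,c4) = 2
(r2,c2) = 6
(r3,c1) = 2
(r3,c2) = 5
(r3,c6) = 3
(r4,c6) = 4
(r5,c4) = 5
(r5,c6) = 2
(r6,c4) = 3
(r3,c5) = 1

2 5 4 6 1 3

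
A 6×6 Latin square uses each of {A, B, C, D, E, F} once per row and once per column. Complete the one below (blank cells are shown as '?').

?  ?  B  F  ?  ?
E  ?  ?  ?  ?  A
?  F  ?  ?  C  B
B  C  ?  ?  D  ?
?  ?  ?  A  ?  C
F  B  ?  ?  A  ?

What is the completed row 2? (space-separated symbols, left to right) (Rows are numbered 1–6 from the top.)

E D C B F A

row 1 has {B,F}; column 5 has {A,C,D} — only E is left for (r1,c5).
row 1 has {B,E,F}; column 6 has {A,B,C} — only D is left for (r1,c6).
row 2 has {A,E}; column 2 has {B,C,F} — only D is left for (r2,c2).
row 4 has {B,C,D}; column 4 has {A,F} — only E is left for (r4,c4).
row 4 has {B,C,D,E}; column 6 has {A,B,C,D} — only F is left for (r4,c6).
row 5 has {A,C}; column 1 has {B,E,F} — only D is left for (r5,c1).
row 5 has {A,C,D}; column 2 has {B,C,D,F} — only E is left for (r5,c2).
row 5 has {A,C,D,E}; column 3 has {B} — only F is left for (r5,c3).
row 5 has {A,C,D,E,F}; column 5 has {A,C,D,E} — only B is left for (r5,c5).
row 6 has {A,B,F}; column 6 has {A,B,C,D,F} — only E is left for (r6,c6).
row 1 has {B,D,E,F}; column 2 has {B,C,D,E,F} — only A is left for (r1,c2).
row 2 has {A,D,E}; column 3 has {B,F} — only C is left for (r2,c3).
row 2 has {A,C,D,E}; column 4 has {A,E,F} — only B is left for (r2,c4).
row 2 has {A,B,C,D,E}; column 5 has {A,B,C,D,E} — only F is left for (r2,c5).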